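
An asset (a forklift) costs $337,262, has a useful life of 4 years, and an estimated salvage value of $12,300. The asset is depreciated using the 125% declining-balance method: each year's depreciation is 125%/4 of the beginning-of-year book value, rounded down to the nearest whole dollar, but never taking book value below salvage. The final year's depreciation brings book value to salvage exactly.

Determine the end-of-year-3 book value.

Depreciable base = $337,262 − $12,300 = $324,962.
Year 1: ⌊$337,262 × 125%/4⌋ = $105,394. Book value $231,868.
Year 2: ⌊$231,868 × 125%/4⌋ = $72,458. Book value $159,410.
Year 3: ⌊$159,410 × 125%/4⌋ = $49,815. Book value $109,595.

$109,595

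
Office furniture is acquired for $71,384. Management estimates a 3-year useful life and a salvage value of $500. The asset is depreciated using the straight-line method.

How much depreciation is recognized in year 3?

Depreciable base = $71,384 − $500 = $70,884.
Annual expense = $70,884 / 3 = $23,628.

$23,628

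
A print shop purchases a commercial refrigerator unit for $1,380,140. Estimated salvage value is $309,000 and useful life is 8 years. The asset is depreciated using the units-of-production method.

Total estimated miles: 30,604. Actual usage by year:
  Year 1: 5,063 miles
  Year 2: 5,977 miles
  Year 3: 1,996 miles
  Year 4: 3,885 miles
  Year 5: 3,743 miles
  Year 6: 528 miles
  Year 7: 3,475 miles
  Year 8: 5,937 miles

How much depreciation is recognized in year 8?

$207,795

Depreciable base = $1,380,140 − $309,000 = $1,071,140.
Rate = $1,071,140 / 30,604 miles = $35 per mile.
Year 1: 5,063 × $35 = $177,205. Book value $1,202,935.
Year 2: 5,977 × $35 = $209,195. Book value $993,740.
Year 3: 1,996 × $35 = $69,860. Book value $923,880.
Year 4: 3,885 × $35 = $135,975. Book value $787,905.
Year 5: 3,743 × $35 = $131,005. Book value $656,900.
Year 6: 528 × $35 = $18,480. Book value $638,420.
Year 7: 3,475 × $35 = $121,625. Book value $516,795.
Year 8: 5,937 × $35 = $207,795. Book value $309,000.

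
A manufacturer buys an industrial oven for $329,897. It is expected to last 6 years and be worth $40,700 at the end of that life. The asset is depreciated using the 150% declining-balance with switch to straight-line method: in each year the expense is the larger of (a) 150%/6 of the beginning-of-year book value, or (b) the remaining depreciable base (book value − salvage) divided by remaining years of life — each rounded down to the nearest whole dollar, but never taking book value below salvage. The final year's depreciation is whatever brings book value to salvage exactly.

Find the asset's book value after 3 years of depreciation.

Depreciable base = $329,897 − $40,700 = $289,197.
Year 1: DB = ⌊$329,897 × 150%/6⌋ = $82,474; SL = ⌊$289,197/6⌋ = $48,199 → take DB $82,474. Book value $247,423.
Year 2: DB = ⌊$247,423 × 150%/6⌋ = $61,855; SL = ⌊$206,723/5⌋ = $41,344 → take DB $61,855. Book value $185,568.
Year 3: DB = ⌊$185,568 × 150%/6⌋ = $46,392; SL = ⌊$144,868/4⌋ = $36,217 → take DB $46,392. Book value $139,176.

$139,176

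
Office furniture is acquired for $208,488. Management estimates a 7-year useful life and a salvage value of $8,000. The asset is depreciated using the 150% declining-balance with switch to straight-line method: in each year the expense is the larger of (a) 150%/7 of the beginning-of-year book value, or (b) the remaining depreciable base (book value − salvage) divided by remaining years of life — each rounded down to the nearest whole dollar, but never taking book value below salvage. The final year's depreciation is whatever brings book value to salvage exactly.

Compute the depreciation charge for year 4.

$23,282

Depreciable base = $208,488 − $8,000 = $200,488.
Year 1: DB = ⌊$208,488 × 150%/7⌋ = $44,676; SL = ⌊$200,488/7⌋ = $28,641 → take DB $44,676. Book value $163,812.
Year 2: DB = ⌊$163,812 × 150%/7⌋ = $35,102; SL = ⌊$155,812/6⌋ = $25,968 → take DB $35,102. Book value $128,710.
Year 3: DB = ⌊$128,710 × 150%/7⌋ = $27,580; SL = ⌊$120,710/5⌋ = $24,142 → take DB $27,580. Book value $101,130.
Year 4: DB = ⌊$101,130 × 150%/7⌋ = $21,670; SL = ⌊$93,130/4⌋ = $23,282 → take SL $23,282. Book value $77,848.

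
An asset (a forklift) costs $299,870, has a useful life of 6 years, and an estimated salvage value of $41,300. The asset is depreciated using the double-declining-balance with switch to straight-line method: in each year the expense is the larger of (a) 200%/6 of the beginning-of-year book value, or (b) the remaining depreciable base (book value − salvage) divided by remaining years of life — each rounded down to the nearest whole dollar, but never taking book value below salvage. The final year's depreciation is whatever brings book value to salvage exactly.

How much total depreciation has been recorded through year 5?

Depreciable base = $299,870 − $41,300 = $258,570.
Year 1: DB = ⌊$299,870 × 200%/6⌋ = $99,956; SL = ⌊$258,570/6⌋ = $43,095 → take DB $99,956. Book value $199,914.
Year 2: DB = ⌊$199,914 × 200%/6⌋ = $66,638; SL = ⌊$158,614/5⌋ = $31,722 → take DB $66,638. Book value $133,276.
Year 3: DB = ⌊$133,276 × 200%/6⌋ = $44,425; SL = ⌊$91,976/4⌋ = $22,994 → take DB $44,425. Book value $88,851.
Year 4: DB = ⌊$88,851 × 200%/6⌋ = $29,617; SL = ⌊$47,551/3⌋ = $15,850 → take DB $29,617. Book value $59,234.
Year 5: DB = ⌊$59,234 × 200%/6⌋ = $19,744; SL = ⌊$17,934/2⌋ = $8,967 → take DB $19,744, capped at $17,934. Book value $41,300.
Accumulated through year 5 = $299,870 − $41,300 = $258,570.

$258,570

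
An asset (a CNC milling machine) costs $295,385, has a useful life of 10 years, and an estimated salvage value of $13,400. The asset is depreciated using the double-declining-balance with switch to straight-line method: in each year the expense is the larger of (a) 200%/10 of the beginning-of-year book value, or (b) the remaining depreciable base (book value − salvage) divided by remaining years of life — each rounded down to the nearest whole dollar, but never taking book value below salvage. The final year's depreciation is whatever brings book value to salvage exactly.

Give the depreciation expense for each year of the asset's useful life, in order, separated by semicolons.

$59,077; $47,261; $37,809; $30,247; $24,198; $19,358; $16,008; $16,009; $16,009; $16,009

Depreciable base = $295,385 − $13,400 = $281,985.
Year 1: DB = ⌊$295,385 × 200%/10⌋ = $59,077; SL = ⌊$281,985/10⌋ = $28,198 → take DB $59,077. Book value $236,308.
Year 2: DB = ⌊$236,308 × 200%/10⌋ = $47,261; SL = ⌊$222,908/9⌋ = $24,767 → take DB $47,261. Book value $189,047.
Year 3: DB = ⌊$189,047 × 200%/10⌋ = $37,809; SL = ⌊$175,647/8⌋ = $21,955 → take DB $37,809. Book value $151,238.
Year 4: DB = ⌊$151,238 × 200%/10⌋ = $30,247; SL = ⌊$137,838/7⌋ = $19,691 → take DB $30,247. Book value $120,991.
Year 5: DB = ⌊$120,991 × 200%/10⌋ = $24,198; SL = ⌊$107,591/6⌋ = $17,931 → take DB $24,198. Book value $96,793.
Year 6: DB = ⌊$96,793 × 200%/10⌋ = $19,358; SL = ⌊$83,393/5⌋ = $16,678 → take DB $19,358. Book value $77,435.
Year 7: DB = ⌊$77,435 × 200%/10⌋ = $15,487; SL = ⌊$64,035/4⌋ = $16,008 → take SL $16,008. Book value $61,427.
Year 8: DB = ⌊$61,427 × 200%/10⌋ = $12,285; SL = ⌊$48,027/3⌋ = $16,009 → take SL $16,009. Book value $45,418.
Year 9: DB = ⌊$45,418 × 200%/10⌋ = $9,083; SL = ⌊$32,018/2⌋ = $16,009 → take SL $16,009. Book value $29,409.
Year 10 (final): $29,409 − $13,400 = $16,009. Book value $13,400.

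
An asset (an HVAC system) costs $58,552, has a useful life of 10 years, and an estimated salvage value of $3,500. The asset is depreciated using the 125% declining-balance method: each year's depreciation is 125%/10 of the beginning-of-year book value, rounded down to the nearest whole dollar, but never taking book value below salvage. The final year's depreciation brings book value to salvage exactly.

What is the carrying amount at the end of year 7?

$22,995

Depreciable base = $58,552 − $3,500 = $55,052.
Year 1: ⌊$58,552 × 125%/10⌋ = $7,319. Book value $51,233.
Year 2: ⌊$51,233 × 125%/10⌋ = $6,404. Book value $44,829.
Year 3: ⌊$44,829 × 125%/10⌋ = $5,603. Book value $39,226.
Year 4: ⌊$39,226 × 125%/10⌋ = $4,903. Book value $34,323.
Year 5: ⌊$34,323 × 125%/10⌋ = $4,290. Book value $30,033.
Year 6: ⌊$30,033 × 125%/10⌋ = $3,754. Book value $26,279.
Year 7: ⌊$26,279 × 125%/10⌋ = $3,284. Book value $22,995.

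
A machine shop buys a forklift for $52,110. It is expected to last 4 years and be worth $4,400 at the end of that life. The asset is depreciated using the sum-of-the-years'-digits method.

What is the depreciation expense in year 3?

Depreciable base = $52,110 − $4,400 = $47,710.
Sum of the years' digits = 4+3+2+1 = 10.
Year 1: $47,710 × 4/10 = $19,084. Book value $33,026.
Year 2: $47,710 × 3/10 = $14,313. Book value $18,713.
Year 3: $47,710 × 2/10 = $9,542. Book value $9,171.

$9,542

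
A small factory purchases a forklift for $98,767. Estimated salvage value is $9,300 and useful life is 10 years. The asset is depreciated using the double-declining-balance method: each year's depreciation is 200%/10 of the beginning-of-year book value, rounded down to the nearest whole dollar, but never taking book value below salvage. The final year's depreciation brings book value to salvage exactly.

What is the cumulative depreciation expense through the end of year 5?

Depreciable base = $98,767 − $9,300 = $89,467.
Year 1: ⌊$98,767 × 200%/10⌋ = $19,753. Book value $79,014.
Year 2: ⌊$79,014 × 200%/10⌋ = $15,802. Book value $63,212.
Year 3: ⌊$63,212 × 200%/10⌋ = $12,642. Book value $50,570.
Year 4: ⌊$50,570 × 200%/10⌋ = $10,114. Book value $40,456.
Year 5: ⌊$40,456 × 200%/10⌋ = $8,091. Book value $32,365.
Accumulated through year 5 = $98,767 − $32,365 = $66,402.

$66,402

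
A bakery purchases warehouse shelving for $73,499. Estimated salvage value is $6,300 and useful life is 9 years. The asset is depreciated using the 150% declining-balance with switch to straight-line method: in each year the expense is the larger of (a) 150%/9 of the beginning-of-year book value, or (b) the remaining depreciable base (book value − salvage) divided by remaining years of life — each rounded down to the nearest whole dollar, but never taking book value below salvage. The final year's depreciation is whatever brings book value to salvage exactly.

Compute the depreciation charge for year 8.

Depreciable base = $73,499 − $6,300 = $67,199.
Year 1: DB = ⌊$73,499 × 150%/9⌋ = $12,249; SL = ⌊$67,199/9⌋ = $7,466 → take DB $12,249. Book value $61,250.
Year 2: DB = ⌊$61,250 × 150%/9⌋ = $10,208; SL = ⌊$54,950/8⌋ = $6,868 → take DB $10,208. Book value $51,042.
Year 3: DB = ⌊$51,042 × 150%/9⌋ = $8,507; SL = ⌊$44,742/7⌋ = $6,391 → take DB $8,507. Book value $42,535.
Year 4: DB = ⌊$42,535 × 150%/9⌋ = $7,089; SL = ⌊$36,235/6⌋ = $6,039 → take DB $7,089. Book value $35,446.
Year 5: DB = ⌊$35,446 × 150%/9⌋ = $5,907; SL = ⌊$29,146/5⌋ = $5,829 → take DB $5,907. Book value $29,539.
Year 6: DB = ⌊$29,539 × 150%/9⌋ = $4,923; SL = ⌊$23,239/4⌋ = $5,809 → take SL $5,809. Book value $23,730.
Year 7: DB = ⌊$23,730 × 150%/9⌋ = $3,955; SL = ⌊$17,430/3⌋ = $5,810 → take SL $5,810. Book value $17,920.
Year 8: DB = ⌊$17,920 × 150%/9⌋ = $2,986; SL = ⌊$11,620/2⌋ = $5,810 → take SL $5,810. Book value $12,110.

$5,810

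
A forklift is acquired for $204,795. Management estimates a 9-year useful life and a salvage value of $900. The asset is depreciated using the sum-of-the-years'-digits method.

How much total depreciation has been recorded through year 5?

$158,585

Depreciable base = $204,795 − $900 = $203,895.
Sum of the years' digits = 9+8+7+6+5+4+3+2+1 = 45.
Year 1: $203,895 × 9/45 = $40,779. Book value $164,016.
Year 2: $203,895 × 8/45 = $36,248. Book value $127,768.
Year 3: $203,895 × 7/45 = $31,717. Book value $96,051.
Year 4: $203,895 × 6/45 = $27,186. Book value $68,865.
Year 5: $203,895 × 5/45 = $22,655. Book value $46,210.
Accumulated through year 5 = $204,795 − $46,210 = $158,585.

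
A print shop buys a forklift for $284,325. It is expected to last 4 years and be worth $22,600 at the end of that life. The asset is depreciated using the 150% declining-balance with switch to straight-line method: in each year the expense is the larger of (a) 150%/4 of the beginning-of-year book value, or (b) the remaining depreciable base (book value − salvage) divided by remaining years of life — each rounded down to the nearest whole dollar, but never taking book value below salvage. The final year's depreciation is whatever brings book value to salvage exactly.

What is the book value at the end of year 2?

Depreciable base = $284,325 − $22,600 = $261,725.
Year 1: DB = ⌊$284,325 × 150%/4⌋ = $106,621; SL = ⌊$261,725/4⌋ = $65,431 → take DB $106,621. Book value $177,704.
Year 2: DB = ⌊$177,704 × 150%/4⌋ = $66,639; SL = ⌊$155,104/3⌋ = $51,701 → take DB $66,639. Book value $111,065.

$111,065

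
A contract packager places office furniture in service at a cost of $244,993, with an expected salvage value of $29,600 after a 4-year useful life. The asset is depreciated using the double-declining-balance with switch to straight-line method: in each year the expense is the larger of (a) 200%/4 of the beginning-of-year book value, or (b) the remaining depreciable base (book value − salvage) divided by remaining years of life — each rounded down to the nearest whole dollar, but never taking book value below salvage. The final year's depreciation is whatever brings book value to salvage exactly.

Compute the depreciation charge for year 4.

$1,025

Depreciable base = $244,993 − $29,600 = $215,393.
Year 1: DB = ⌊$244,993 × 200%/4⌋ = $122,496; SL = ⌊$215,393/4⌋ = $53,848 → take DB $122,496. Book value $122,497.
Year 2: DB = ⌊$122,497 × 200%/4⌋ = $61,248; SL = ⌊$92,897/3⌋ = $30,965 → take DB $61,248. Book value $61,249.
Year 3: DB = ⌊$61,249 × 200%/4⌋ = $30,624; SL = ⌊$31,649/2⌋ = $15,824 → take DB $30,624. Book value $30,625.
Year 4 (final): $30,625 − $29,600 = $1,025. Book value $29,600.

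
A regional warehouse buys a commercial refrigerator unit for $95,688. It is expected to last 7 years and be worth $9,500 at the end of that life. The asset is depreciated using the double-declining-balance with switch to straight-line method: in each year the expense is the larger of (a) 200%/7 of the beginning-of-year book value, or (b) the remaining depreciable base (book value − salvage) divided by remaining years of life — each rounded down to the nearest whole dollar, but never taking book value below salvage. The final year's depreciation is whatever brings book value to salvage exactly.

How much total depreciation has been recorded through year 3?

$60,815

Depreciable base = $95,688 − $9,500 = $86,188.
Year 1: DB = ⌊$95,688 × 200%/7⌋ = $27,339; SL = ⌊$86,188/7⌋ = $12,312 → take DB $27,339. Book value $68,349.
Year 2: DB = ⌊$68,349 × 200%/7⌋ = $19,528; SL = ⌊$58,849/6⌋ = $9,808 → take DB $19,528. Book value $48,821.
Year 3: DB = ⌊$48,821 × 200%/7⌋ = $13,948; SL = ⌊$39,321/5⌋ = $7,864 → take DB $13,948. Book value $34,873.
Accumulated through year 3 = $95,688 − $34,873 = $60,815.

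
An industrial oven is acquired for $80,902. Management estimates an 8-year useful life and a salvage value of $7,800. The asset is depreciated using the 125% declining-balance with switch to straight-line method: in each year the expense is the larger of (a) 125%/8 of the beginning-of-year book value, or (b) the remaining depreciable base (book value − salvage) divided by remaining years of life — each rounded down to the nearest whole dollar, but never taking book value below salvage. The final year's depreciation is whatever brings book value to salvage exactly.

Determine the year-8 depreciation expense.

Depreciable base = $80,902 − $7,800 = $73,102.
Year 1: DB = ⌊$80,902 × 125%/8⌋ = $12,640; SL = ⌊$73,102/8⌋ = $9,137 → take DB $12,640. Book value $68,262.
Year 2: DB = ⌊$68,262 × 125%/8⌋ = $10,665; SL = ⌊$60,462/7⌋ = $8,637 → take DB $10,665. Book value $57,597.
Year 3: DB = ⌊$57,597 × 125%/8⌋ = $8,999; SL = ⌊$49,797/6⌋ = $8,299 → take DB $8,999. Book value $48,598.
Year 4: DB = ⌊$48,598 × 125%/8⌋ = $7,593; SL = ⌊$40,798/5⌋ = $8,159 → take SL $8,159. Book value $40,439.
Year 5: DB = ⌊$40,439 × 125%/8⌋ = $6,318; SL = ⌊$32,639/4⌋ = $8,159 → take SL $8,159. Book value $32,280.
Year 6: DB = ⌊$32,280 × 125%/8⌋ = $5,043; SL = ⌊$24,480/3⌋ = $8,160 → take SL $8,160. Book value $24,120.
Year 7: DB = ⌊$24,120 × 125%/8⌋ = $3,768; SL = ⌊$16,320/2⌋ = $8,160 → take SL $8,160. Book value $15,960.
Year 8 (final): $15,960 − $7,800 = $8,160. Book value $7,800.

$8,160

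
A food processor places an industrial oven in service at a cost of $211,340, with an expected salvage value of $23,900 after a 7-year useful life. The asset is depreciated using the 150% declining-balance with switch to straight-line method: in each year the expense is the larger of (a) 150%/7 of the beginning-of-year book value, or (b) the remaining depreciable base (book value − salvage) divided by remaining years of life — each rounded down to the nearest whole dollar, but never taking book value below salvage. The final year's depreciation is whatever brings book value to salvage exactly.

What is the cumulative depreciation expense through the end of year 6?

$168,558

Depreciable base = $211,340 − $23,900 = $187,440.
Year 1: DB = ⌊$211,340 × 150%/7⌋ = $45,287; SL = ⌊$187,440/7⌋ = $26,777 → take DB $45,287. Book value $166,053.
Year 2: DB = ⌊$166,053 × 150%/7⌋ = $35,582; SL = ⌊$142,153/6⌋ = $23,692 → take DB $35,582. Book value $130,471.
Year 3: DB = ⌊$130,471 × 150%/7⌋ = $27,958; SL = ⌊$106,571/5⌋ = $21,314 → take DB $27,958. Book value $102,513.
Year 4: DB = ⌊$102,513 × 150%/7⌋ = $21,967; SL = ⌊$78,613/4⌋ = $19,653 → take DB $21,967. Book value $80,546.
Year 5: DB = ⌊$80,546 × 150%/7⌋ = $17,259; SL = ⌊$56,646/3⌋ = $18,882 → take SL $18,882. Book value $61,664.
Year 6: DB = ⌊$61,664 × 150%/7⌋ = $13,213; SL = ⌊$37,764/2⌋ = $18,882 → take SL $18,882. Book value $42,782.
Accumulated through year 6 = $211,340 − $42,782 = $168,558.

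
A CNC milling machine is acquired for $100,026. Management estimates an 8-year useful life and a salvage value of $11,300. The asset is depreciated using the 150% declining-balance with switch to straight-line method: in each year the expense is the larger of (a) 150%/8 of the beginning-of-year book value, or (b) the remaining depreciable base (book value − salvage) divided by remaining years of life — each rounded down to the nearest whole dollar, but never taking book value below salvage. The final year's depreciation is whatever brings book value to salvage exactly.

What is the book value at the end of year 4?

$43,594

Depreciable base = $100,026 − $11,300 = $88,726.
Year 1: DB = ⌊$100,026 × 150%/8⌋ = $18,754; SL = ⌊$88,726/8⌋ = $11,090 → take DB $18,754. Book value $81,272.
Year 2: DB = ⌊$81,272 × 150%/8⌋ = $15,238; SL = ⌊$69,972/7⌋ = $9,996 → take DB $15,238. Book value $66,034.
Year 3: DB = ⌊$66,034 × 150%/8⌋ = $12,381; SL = ⌊$54,734/6⌋ = $9,122 → take DB $12,381. Book value $53,653.
Year 4: DB = ⌊$53,653 × 150%/8⌋ = $10,059; SL = ⌊$42,353/5⌋ = $8,470 → take DB $10,059. Book value $43,594.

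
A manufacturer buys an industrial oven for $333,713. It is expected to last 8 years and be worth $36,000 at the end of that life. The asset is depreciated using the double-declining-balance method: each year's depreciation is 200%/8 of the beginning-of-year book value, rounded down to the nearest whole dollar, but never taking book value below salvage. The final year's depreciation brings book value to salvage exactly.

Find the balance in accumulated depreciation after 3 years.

$192,927

Depreciable base = $333,713 − $36,000 = $297,713.
Year 1: ⌊$333,713 × 200%/8⌋ = $83,428. Book value $250,285.
Year 2: ⌊$250,285 × 200%/8⌋ = $62,571. Book value $187,714.
Year 3: ⌊$187,714 × 200%/8⌋ = $46,928. Book value $140,786.
Accumulated through year 3 = $333,713 − $140,786 = $192,927.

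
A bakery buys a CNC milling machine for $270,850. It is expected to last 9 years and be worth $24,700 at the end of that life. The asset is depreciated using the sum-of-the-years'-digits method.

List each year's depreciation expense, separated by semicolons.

Depreciable base = $270,850 − $24,700 = $246,150.
Sum of the years' digits = 9+8+7+6+5+4+3+2+1 = 45.
Year 1: $246,150 × 9/45 = $49,230. Book value $221,620.
Year 2: $246,150 × 8/45 = $43,760. Book value $177,860.
Year 3: $246,150 × 7/45 = $38,290. Book value $139,570.
Year 4: $246,150 × 6/45 = $32,820. Book value $106,750.
Year 5: $246,150 × 5/45 = $27,350. Book value $79,400.
Year 6: $246,150 × 4/45 = $21,880. Book value $57,520.
Year 7: $246,150 × 3/45 = $16,410. Book value $41,110.
Year 8: $246,150 × 2/45 = $10,940. Book value $30,170.
Year 9: $246,150 × 1/45 = $5,470. Book value $24,700.

$49,230; $43,760; $38,290; $32,820; $27,350; $21,880; $16,410; $10,940; $5,470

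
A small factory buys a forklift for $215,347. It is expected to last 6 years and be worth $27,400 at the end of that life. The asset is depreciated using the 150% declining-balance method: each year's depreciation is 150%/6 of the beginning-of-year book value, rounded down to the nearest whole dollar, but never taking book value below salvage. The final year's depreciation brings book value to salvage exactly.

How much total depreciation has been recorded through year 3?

Depreciable base = $215,347 − $27,400 = $187,947.
Year 1: ⌊$215,347 × 150%/6⌋ = $53,836. Book value $161,511.
Year 2: ⌊$161,511 × 150%/6⌋ = $40,377. Book value $121,134.
Year 3: ⌊$121,134 × 150%/6⌋ = $30,283. Book value $90,851.
Accumulated through year 3 = $215,347 − $90,851 = $124,496.

$124,496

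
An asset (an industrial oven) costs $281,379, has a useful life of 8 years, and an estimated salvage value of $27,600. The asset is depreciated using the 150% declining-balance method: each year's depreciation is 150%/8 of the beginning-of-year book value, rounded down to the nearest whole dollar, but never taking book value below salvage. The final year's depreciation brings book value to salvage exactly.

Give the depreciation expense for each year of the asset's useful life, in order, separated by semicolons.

Depreciable base = $281,379 − $27,600 = $253,779.
Year 1: ⌊$281,379 × 150%/8⌋ = $52,758. Book value $228,621.
Year 2: ⌊$228,621 × 150%/8⌋ = $42,866. Book value $185,755.
Year 3: ⌊$185,755 × 150%/8⌋ = $34,829. Book value $150,926.
Year 4: ⌊$150,926 × 150%/8⌋ = $28,298. Book value $122,628.
Year 5: ⌊$122,628 × 150%/8⌋ = $22,992. Book value $99,636.
Year 6: ⌊$99,636 × 150%/8⌋ = $18,681. Book value $80,955.
Year 7: ⌊$80,955 × 150%/8⌋ = $15,179. Book value $65,776.
Year 8 (final): $65,776 − $27,600 = $38,176. Book value $27,600.

$52,758; $42,866; $34,829; $28,298; $22,992; $18,681; $15,179; $38,176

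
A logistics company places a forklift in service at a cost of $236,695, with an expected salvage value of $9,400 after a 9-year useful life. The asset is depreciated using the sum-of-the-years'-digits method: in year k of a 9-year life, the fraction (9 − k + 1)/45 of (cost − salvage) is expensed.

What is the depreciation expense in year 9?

Depreciable base = $236,695 − $9,400 = $227,295.
Sum of the years' digits = 9+8+7+6+5+4+3+2+1 = 45.
Year 1: $227,295 × 9/45 = $45,459. Book value $191,236.
Year 2: $227,295 × 8/45 = $40,408. Book value $150,828.
Year 3: $227,295 × 7/45 = $35,357. Book value $115,471.
Year 4: $227,295 × 6/45 = $30,306. Book value $85,165.
Year 5: $227,295 × 5/45 = $25,255. Book value $59,910.
Year 6: $227,295 × 4/45 = $20,204. Book value $39,706.
Year 7: $227,295 × 3/45 = $15,153. Book value $24,553.
Year 8: $227,295 × 2/45 = $10,102. Book value $14,451.
Year 9: $227,295 × 1/45 = $5,051. Book value $9,400.

$5,051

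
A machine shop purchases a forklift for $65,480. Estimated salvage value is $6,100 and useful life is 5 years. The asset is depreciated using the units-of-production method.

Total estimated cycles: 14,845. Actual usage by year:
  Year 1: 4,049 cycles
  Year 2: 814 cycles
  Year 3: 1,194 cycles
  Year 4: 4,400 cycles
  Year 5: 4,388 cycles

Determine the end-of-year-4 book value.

Depreciable base = $65,480 − $6,100 = $59,380.
Rate = $59,380 / 14,845 cycles = $4 per cycle.
Year 1: 4,049 × $4 = $16,196. Book value $49,284.
Year 2: 814 × $4 = $3,256. Book value $46,028.
Year 3: 1,194 × $4 = $4,776. Book value $41,252.
Year 4: 4,400 × $4 = $17,600. Book value $23,652.

$23,652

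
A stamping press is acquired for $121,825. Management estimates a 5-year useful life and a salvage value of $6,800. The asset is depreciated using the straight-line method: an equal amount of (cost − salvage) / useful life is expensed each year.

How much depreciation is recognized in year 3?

Depreciable base = $121,825 − $6,800 = $115,025.
Annual expense = $115,025 / 5 = $23,005.

$23,005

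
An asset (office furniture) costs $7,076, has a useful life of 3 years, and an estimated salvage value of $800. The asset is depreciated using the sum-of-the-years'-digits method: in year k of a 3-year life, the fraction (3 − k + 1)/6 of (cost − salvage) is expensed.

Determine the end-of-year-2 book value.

Depreciable base = $7,076 − $800 = $6,276.
Sum of the years' digits = 3+2+1 = 6.
Year 1: $6,276 × 3/6 = $3,138. Book value $3,938.
Year 2: $6,276 × 2/6 = $2,092. Book value $1,846.

$1,846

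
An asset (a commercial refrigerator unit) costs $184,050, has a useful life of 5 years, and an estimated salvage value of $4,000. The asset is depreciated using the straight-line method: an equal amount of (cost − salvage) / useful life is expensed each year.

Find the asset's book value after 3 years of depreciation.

$76,020

Depreciable base = $184,050 − $4,000 = $180,050.
Annual expense = $180,050 / 5 = $36,010.
End of year 1: book value $148,040.
End of year 2: book value $112,030.
End of year 3: book value $76,020.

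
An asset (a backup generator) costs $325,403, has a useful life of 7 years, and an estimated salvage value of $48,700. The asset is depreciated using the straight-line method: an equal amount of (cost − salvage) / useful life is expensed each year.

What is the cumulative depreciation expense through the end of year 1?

Depreciable base = $325,403 − $48,700 = $276,703.
Annual expense = $276,703 / 7 = $39,529.
End of year 1: book value $285,874.
Accumulated through year 1 = $325,403 − $285,874 = $39,529.

$39,529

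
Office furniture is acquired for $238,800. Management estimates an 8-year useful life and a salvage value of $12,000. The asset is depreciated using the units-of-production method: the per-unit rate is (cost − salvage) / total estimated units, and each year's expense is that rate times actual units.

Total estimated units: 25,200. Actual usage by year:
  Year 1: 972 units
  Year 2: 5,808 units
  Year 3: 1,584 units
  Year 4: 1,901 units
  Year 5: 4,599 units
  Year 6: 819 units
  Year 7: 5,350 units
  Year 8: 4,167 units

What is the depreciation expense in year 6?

Depreciable base = $238,800 − $12,000 = $226,800.
Rate = $226,800 / 25,200 units = $9 per unit.
Year 1: 972 × $9 = $8,748. Book value $230,052.
Year 2: 5,808 × $9 = $52,272. Book value $177,780.
Year 3: 1,584 × $9 = $14,256. Book value $163,524.
Year 4: 1,901 × $9 = $17,109. Book value $146,415.
Year 5: 4,599 × $9 = $41,391. Book value $105,024.
Year 6: 819 × $9 = $7,371. Book value $97,653.

$7,371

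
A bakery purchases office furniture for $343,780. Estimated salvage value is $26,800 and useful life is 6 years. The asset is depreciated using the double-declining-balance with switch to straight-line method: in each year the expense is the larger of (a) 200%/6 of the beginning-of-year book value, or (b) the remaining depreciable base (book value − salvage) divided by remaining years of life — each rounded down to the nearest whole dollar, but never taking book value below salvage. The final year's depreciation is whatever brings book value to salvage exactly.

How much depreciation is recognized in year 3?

$50,930

Depreciable base = $343,780 − $26,800 = $316,980.
Year 1: DB = ⌊$343,780 × 200%/6⌋ = $114,593; SL = ⌊$316,980/6⌋ = $52,830 → take DB $114,593. Book value $229,187.
Year 2: DB = ⌊$229,187 × 200%/6⌋ = $76,395; SL = ⌊$202,387/5⌋ = $40,477 → take DB $76,395. Book value $152,792.
Year 3: DB = ⌊$152,792 × 200%/6⌋ = $50,930; SL = ⌊$125,992/4⌋ = $31,498 → take DB $50,930. Book value $101,862.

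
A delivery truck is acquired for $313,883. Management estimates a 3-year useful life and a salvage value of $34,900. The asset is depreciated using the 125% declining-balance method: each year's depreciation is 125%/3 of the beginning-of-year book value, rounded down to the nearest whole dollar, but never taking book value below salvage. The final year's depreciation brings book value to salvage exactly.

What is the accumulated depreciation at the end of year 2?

$207,075

Depreciable base = $313,883 − $34,900 = $278,983.
Year 1: ⌊$313,883 × 125%/3⌋ = $130,784. Book value $183,099.
Year 2: ⌊$183,099 × 125%/3⌋ = $76,291. Book value $106,808.
Accumulated through year 2 = $313,883 − $106,808 = $207,075.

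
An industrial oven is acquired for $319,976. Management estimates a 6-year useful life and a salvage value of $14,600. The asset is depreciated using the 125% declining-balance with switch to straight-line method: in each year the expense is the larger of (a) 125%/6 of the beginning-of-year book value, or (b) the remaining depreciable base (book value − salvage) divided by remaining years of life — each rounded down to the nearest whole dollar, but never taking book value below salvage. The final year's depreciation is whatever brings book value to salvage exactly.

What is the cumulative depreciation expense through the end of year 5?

Depreciable base = $319,976 − $14,600 = $305,376.
Year 1: DB = ⌊$319,976 × 125%/6⌋ = $66,661; SL = ⌊$305,376/6⌋ = $50,896 → take DB $66,661. Book value $253,315.
Year 2: DB = ⌊$253,315 × 125%/6⌋ = $52,773; SL = ⌊$238,715/5⌋ = $47,743 → take DB $52,773. Book value $200,542.
Year 3: DB = ⌊$200,542 × 125%/6⌋ = $41,779; SL = ⌊$185,942/4⌋ = $46,485 → take SL $46,485. Book value $154,057.
Year 4: DB = ⌊$154,057 × 125%/6⌋ = $32,095; SL = ⌊$139,457/3⌋ = $46,485 → take SL $46,485. Book value $107,572.
Year 5: DB = ⌊$107,572 × 125%/6⌋ = $22,410; SL = ⌊$92,972/2⌋ = $46,486 → take SL $46,486. Book value $61,086.
Accumulated through year 5 = $319,976 − $61,086 = $258,890.

$258,890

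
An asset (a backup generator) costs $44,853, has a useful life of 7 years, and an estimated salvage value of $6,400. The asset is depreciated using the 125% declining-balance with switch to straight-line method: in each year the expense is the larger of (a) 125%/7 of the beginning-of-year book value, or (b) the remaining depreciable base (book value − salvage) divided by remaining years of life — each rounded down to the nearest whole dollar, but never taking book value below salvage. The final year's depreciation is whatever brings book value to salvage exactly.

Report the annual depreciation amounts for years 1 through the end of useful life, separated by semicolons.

Depreciable base = $44,853 − $6,400 = $38,453.
Year 1: DB = ⌊$44,853 × 125%/7⌋ = $8,009; SL = ⌊$38,453/7⌋ = $5,493 → take DB $8,009. Book value $36,844.
Year 2: DB = ⌊$36,844 × 125%/7⌋ = $6,579; SL = ⌊$30,444/6⌋ = $5,074 → take DB $6,579. Book value $30,265.
Year 3: DB = ⌊$30,265 × 125%/7⌋ = $5,404; SL = ⌊$23,865/5⌋ = $4,773 → take DB $5,404. Book value $24,861.
Year 4: DB = ⌊$24,861 × 125%/7⌋ = $4,439; SL = ⌊$18,461/4⌋ = $4,615 → take SL $4,615. Book value $20,246.
Year 5: DB = ⌊$20,246 × 125%/7⌋ = $3,615; SL = ⌊$13,846/3⌋ = $4,615 → take SL $4,615. Book value $15,631.
Year 6: DB = ⌊$15,631 × 125%/7⌋ = $2,791; SL = ⌊$9,231/2⌋ = $4,615 → take SL $4,615. Book value $11,016.
Year 7 (final): $11,016 − $6,400 = $4,616. Book value $6,400.

$8,009; $6,579; $5,404; $4,615; $4,615; $4,615; $4,616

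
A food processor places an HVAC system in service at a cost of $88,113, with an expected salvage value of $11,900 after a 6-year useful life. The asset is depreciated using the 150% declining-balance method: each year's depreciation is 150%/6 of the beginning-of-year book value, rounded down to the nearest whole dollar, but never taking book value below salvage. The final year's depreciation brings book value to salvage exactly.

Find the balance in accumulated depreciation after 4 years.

Depreciable base = $88,113 − $11,900 = $76,213.
Year 1: ⌊$88,113 × 150%/6⌋ = $22,028. Book value $66,085.
Year 2: ⌊$66,085 × 150%/6⌋ = $16,521. Book value $49,564.
Year 3: ⌊$49,564 × 150%/6⌋ = $12,391. Book value $37,173.
Year 4: ⌊$37,173 × 150%/6⌋ = $9,293. Book value $27,880.
Accumulated through year 4 = $88,113 − $27,880 = $60,233.

$60,233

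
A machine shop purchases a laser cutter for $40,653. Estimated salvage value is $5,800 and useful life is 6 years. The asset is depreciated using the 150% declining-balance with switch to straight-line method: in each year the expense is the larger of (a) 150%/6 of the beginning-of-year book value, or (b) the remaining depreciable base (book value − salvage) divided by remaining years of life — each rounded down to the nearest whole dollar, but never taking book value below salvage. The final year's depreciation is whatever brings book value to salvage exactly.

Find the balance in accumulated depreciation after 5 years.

$31,321

Depreciable base = $40,653 − $5,800 = $34,853.
Year 1: DB = ⌊$40,653 × 150%/6⌋ = $10,163; SL = ⌊$34,853/6⌋ = $5,808 → take DB $10,163. Book value $30,490.
Year 2: DB = ⌊$30,490 × 150%/6⌋ = $7,622; SL = ⌊$24,690/5⌋ = $4,938 → take DB $7,622. Book value $22,868.
Year 3: DB = ⌊$22,868 × 150%/6⌋ = $5,717; SL = ⌊$17,068/4⌋ = $4,267 → take DB $5,717. Book value $17,151.
Year 4: DB = ⌊$17,151 × 150%/6⌋ = $4,287; SL = ⌊$11,351/3⌋ = $3,783 → take DB $4,287. Book value $12,864.
Year 5: DB = ⌊$12,864 × 150%/6⌋ = $3,216; SL = ⌊$7,064/2⌋ = $3,532 → take SL $3,532. Book value $9,332.
Accumulated through year 5 = $40,653 − $9,332 = $31,321.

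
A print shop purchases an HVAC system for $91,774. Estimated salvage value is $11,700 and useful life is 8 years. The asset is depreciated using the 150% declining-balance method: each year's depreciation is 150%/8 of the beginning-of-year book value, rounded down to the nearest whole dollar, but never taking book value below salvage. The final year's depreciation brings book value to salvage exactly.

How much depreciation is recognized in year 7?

$4,950

Depreciable base = $91,774 − $11,700 = $80,074.
Year 1: ⌊$91,774 × 150%/8⌋ = $17,207. Book value $74,567.
Year 2: ⌊$74,567 × 150%/8⌋ = $13,981. Book value $60,586.
Year 3: ⌊$60,586 × 150%/8⌋ = $11,359. Book value $49,227.
Year 4: ⌊$49,227 × 150%/8⌋ = $9,230. Book value $39,997.
Year 5: ⌊$39,997 × 150%/8⌋ = $7,499. Book value $32,498.
Year 6: ⌊$32,498 × 150%/8⌋ = $6,093. Book value $26,405.
Year 7: ⌊$26,405 × 150%/8⌋ = $4,950. Book value $21,455.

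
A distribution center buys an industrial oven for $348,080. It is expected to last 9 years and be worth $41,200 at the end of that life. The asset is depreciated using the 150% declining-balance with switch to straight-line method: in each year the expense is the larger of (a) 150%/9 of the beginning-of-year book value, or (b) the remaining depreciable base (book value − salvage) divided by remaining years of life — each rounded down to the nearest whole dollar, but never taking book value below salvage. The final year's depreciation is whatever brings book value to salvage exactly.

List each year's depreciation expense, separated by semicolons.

Depreciable base = $348,080 − $41,200 = $306,880.
Year 1: DB = ⌊$348,080 × 150%/9⌋ = $58,013; SL = ⌊$306,880/9⌋ = $34,097 → take DB $58,013. Book value $290,067.
Year 2: DB = ⌊$290,067 × 150%/9⌋ = $48,344; SL = ⌊$248,867/8⌋ = $31,108 → take DB $48,344. Book value $241,723.
Year 3: DB = ⌊$241,723 × 150%/9⌋ = $40,287; SL = ⌊$200,523/7⌋ = $28,646 → take DB $40,287. Book value $201,436.
Year 4: DB = ⌊$201,436 × 150%/9⌋ = $33,572; SL = ⌊$160,236/6⌋ = $26,706 → take DB $33,572. Book value $167,864.
Year 5: DB = ⌊$167,864 × 150%/9⌋ = $27,977; SL = ⌊$126,664/5⌋ = $25,332 → take DB $27,977. Book value $139,887.
Year 6: DB = ⌊$139,887 × 150%/9⌋ = $23,314; SL = ⌊$98,687/4⌋ = $24,671 → take SL $24,671. Book value $115,216.
Year 7: DB = ⌊$115,216 × 150%/9⌋ = $19,202; SL = ⌊$74,016/3⌋ = $24,672 → take SL $24,672. Book value $90,544.
Year 8: DB = ⌊$90,544 × 150%/9⌋ = $15,090; SL = ⌊$49,344/2⌋ = $24,672 → take SL $24,672. Book value $65,872.
Year 9 (final): $65,872 − $41,200 = $24,672. Book value $41,200.

$58,013; $48,344; $40,287; $33,572; $27,977; $24,671; $24,672; $24,672; $24,672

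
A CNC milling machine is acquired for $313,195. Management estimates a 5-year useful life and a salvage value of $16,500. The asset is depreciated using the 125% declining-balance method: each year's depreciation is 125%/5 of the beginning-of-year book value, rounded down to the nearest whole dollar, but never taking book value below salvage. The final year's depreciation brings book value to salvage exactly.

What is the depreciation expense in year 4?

Depreciable base = $313,195 − $16,500 = $296,695.
Year 1: ⌊$313,195 × 125%/5⌋ = $78,298. Book value $234,897.
Year 2: ⌊$234,897 × 125%/5⌋ = $58,724. Book value $176,173.
Year 3: ⌊$176,173 × 125%/5⌋ = $44,043. Book value $132,130.
Year 4: ⌊$132,130 × 125%/5⌋ = $33,032. Book value $99,098.

$33,032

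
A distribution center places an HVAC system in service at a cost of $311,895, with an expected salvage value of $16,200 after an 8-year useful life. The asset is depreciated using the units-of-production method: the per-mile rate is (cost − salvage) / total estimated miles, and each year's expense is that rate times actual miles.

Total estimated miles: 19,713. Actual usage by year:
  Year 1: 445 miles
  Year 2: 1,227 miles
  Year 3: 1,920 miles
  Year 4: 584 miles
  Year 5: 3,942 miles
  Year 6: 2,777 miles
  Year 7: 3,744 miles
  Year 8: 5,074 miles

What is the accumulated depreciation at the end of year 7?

Depreciable base = $311,895 − $16,200 = $295,695.
Rate = $295,695 / 19,713 miles = $15 per mile.
Year 1: 445 × $15 = $6,675. Book value $305,220.
Year 2: 1,227 × $15 = $18,405. Book value $286,815.
Year 3: 1,920 × $15 = $28,800. Book value $258,015.
Year 4: 584 × $15 = $8,760. Book value $249,255.
Year 5: 3,942 × $15 = $59,130. Book value $190,125.
Year 6: 2,777 × $15 = $41,655. Book value $148,470.
Year 7: 3,744 × $15 = $56,160. Book value $92,310.
Accumulated through year 7 = $311,895 − $92,310 = $219,585.

$219,585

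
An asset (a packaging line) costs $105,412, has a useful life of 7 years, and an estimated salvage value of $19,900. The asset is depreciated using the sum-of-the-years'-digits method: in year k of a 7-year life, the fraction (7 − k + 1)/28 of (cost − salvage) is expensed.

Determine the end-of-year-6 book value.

Depreciable base = $105,412 − $19,900 = $85,512.
Sum of the years' digits = 7+6+5+4+3+2+1 = 28.
Year 1: $85,512 × 7/28 = $21,378. Book value $84,034.
Year 2: $85,512 × 6/28 = $18,324. Book value $65,710.
Year 3: $85,512 × 5/28 = $15,270. Book value $50,440.
Year 4: $85,512 × 4/28 = $12,216. Book value $38,224.
Year 5: $85,512 × 3/28 = $9,162. Book value $29,062.
Year 6: $85,512 × 2/28 = $6,108. Book value $22,954.

$22,954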